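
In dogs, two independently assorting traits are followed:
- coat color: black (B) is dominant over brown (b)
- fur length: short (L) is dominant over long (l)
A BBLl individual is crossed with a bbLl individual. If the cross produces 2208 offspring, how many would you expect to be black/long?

Dihybrid cross BBLl × bbLl — consider each gene separately:
coat color: BB × bb → 4 Bb → 4 B_ (out of 4)
fur length: Ll × Ll → 1 LL, 2 Ll, 1 ll → 3 L_ : 1 ll (out of 4)
Combine (counts out of 4 × 4 = 16): black/short (B_L_) = 4×3 = 12; black/long (B_ll) = 4×1 = 4
Phenotype counts (out of 16): 12 black/short, 4 black/long
black/long: 4 out of 16 → fraction 1/4
Expected count = 1/4 × 2208 = 552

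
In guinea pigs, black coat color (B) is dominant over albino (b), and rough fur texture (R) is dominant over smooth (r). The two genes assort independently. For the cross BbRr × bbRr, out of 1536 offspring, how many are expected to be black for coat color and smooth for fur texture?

Dihybrid cross BbRr × bbRr — consider each gene separately:
coat color: Bb × bb → 2 Bb, 2 bb → 2 B_ : 2 bb (out of 4)
fur texture: Rr × Rr → 1 RR, 2 Rr, 1 rr → 3 R_ : 1 rr (out of 4)
Looking for: black (B_) and smooth (rr)
P(black) = 2/4, P(smooth) = 1/4
P(both) = 2/4 × 1/4 = 2/16 = 1/8
Expected count = 1/8 × 1536 = 192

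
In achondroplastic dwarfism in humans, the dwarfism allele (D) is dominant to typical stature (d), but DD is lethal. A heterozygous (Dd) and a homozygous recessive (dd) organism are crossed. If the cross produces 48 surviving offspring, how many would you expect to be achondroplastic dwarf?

Cross: Dd × dd
Punnett square offspring (before lethality): 2 Dd, 2 dd
No DD offspring are produced in this cross.
achondroplastic dwarf: 2 out of 4 → fraction 1/2
Expected count = 1/2 × 48 = 24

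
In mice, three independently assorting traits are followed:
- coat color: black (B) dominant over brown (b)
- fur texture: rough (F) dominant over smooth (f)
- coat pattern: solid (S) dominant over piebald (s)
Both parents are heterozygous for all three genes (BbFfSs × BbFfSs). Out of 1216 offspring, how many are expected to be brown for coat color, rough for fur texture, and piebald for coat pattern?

Trihybrid cross: BbFfSs × BbFfSs
Each trait segregates independently with a 3:1 phenotypic ratio, so each gene contributes 3/4 (dominant) or 1/4 (recessive).
Target: brown (coat color), rough (fur texture), piebald (coat pattern)
Probability = product of independent per-trait probabilities
= 1/4 × 3/4 × 1/4 = 3/64
Expected count = 3/64 × 1216 = 57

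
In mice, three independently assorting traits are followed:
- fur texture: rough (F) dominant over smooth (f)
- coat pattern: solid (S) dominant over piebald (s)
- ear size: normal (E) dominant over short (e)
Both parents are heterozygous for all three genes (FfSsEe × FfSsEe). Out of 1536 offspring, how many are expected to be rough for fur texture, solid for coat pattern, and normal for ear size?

Trihybrid cross: FfSsEe × FfSsEe
Each trait segregates independently with a 3:1 phenotypic ratio, so each gene contributes 3/4 (dominant) or 1/4 (recessive).
Target: rough (fur texture), solid (coat pattern), normal (ear size)
Probability = product of independent per-trait probabilities
= 3/4 × 3/4 × 3/4 = 27/64
Expected count = 27/64 × 1536 = 648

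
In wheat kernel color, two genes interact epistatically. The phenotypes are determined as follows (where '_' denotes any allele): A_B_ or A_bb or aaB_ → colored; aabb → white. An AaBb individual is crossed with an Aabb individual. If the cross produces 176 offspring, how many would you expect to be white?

Cross: AaBb × Aabb — consider each gene separately:
A gene: Aa × Aa → 1 AA, 2 Aa, 1 aa → 3 A_ : 1 aa (out of 4)
B gene: Bb × bb → 2 Bb, 2 bb → 2 B_ : 2 bb (out of 4)
Genotype classes (out of 4 × 4 = 16): A_B_ = 3×2 = 6; A_bb = 3×2 = 6; aaB_ = 1×2 = 2; aabb = 1×2 = 2
Apply the phenotype rules: A_B_ (6) + A_bb (6) + aaB_ (2) → colored; aabb (2) → white
Phenotype counts (out of 16): 14 colored, 2 white
white: 2 out of 16 → fraction 1/8
Expected count = 1/8 × 176 = 22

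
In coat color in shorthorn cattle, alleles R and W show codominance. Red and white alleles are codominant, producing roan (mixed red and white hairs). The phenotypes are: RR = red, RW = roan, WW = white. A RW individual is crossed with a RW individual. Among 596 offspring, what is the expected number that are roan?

Punnett square for RW × RW:
Offspring genotypes: 1 RR, 2 RW, 1 WW
Phenotype counts: 1 red, 2 roan, 1 white
roan: 2 out of 4 → fraction 1/2
Expected count = 1/2 × 596 = 298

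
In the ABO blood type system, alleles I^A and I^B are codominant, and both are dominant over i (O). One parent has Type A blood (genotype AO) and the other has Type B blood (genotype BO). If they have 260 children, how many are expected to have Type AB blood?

Cross: AO × BO
Possible offspring genotypes: 1 AB, 1 AO, 1 BO, 1 OO
Blood type counts: 1 Type AB, 1 Type A, 1 Type B, 1 Type O
Probability of Type AB: 1/4
Expected count = 1/4 × 260 = 65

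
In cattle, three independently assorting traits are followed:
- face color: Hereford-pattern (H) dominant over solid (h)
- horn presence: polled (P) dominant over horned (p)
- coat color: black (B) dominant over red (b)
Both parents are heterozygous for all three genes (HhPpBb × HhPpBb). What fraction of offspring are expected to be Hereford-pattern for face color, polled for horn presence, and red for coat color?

Trihybrid cross: HhPpBb × HhPpBb
Each trait segregates independently with a 3:1 phenotypic ratio, so each gene contributes 3/4 (dominant) or 1/4 (recessive).
Target: Hereford-pattern (face color), polled (horn presence), red (coat color)
Probability = product of independent per-trait probabilities
= 3/4 × 3/4 × 1/4 = 9/64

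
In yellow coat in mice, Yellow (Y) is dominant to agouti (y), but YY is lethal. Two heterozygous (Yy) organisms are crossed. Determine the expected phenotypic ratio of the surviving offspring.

Cross: Yy × Yy
Punnett square offspring (before lethality): 1 YY, 2 Yy, 1 yy
The YY genotype is lethal (embryos die); surviving offspring: 2 Yy, 1 yy
Ratio: 2 yellow : 1 agouti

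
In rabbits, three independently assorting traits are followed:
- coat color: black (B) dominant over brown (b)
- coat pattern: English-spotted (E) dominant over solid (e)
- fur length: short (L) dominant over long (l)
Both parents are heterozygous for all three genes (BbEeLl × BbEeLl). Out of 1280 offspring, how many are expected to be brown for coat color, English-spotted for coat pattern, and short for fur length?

Trihybrid cross: BbEeLl × BbEeLl
Each trait segregates independently with a 3:1 phenotypic ratio, so each gene contributes 3/4 (dominant) or 1/4 (recessive).
Target: brown (coat color), English-spotted (coat pattern), short (fur length)
Probability = product of independent per-trait probabilities
= 1/4 × 3/4 × 3/4 = 9/64
Expected count = 9/64 × 1280 = 180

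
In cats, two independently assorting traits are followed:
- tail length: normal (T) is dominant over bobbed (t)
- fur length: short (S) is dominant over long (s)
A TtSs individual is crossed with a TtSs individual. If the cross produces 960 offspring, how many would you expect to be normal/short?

Dihybrid cross TtSs × TtSs — consider each gene separately:
tail length: Tt × Tt → 1 TT, 2 Tt, 1 tt → 3 T_ : 1 tt (out of 4)
fur length: Ss × Ss → 1 SS, 2 Ss, 1 ss → 3 S_ : 1 ss (out of 4)
Combine (counts out of 4 × 4 = 16): normal/short (T_S_) = 3×3 = 9; normal/long (T_ss) = 3×1 = 3; bobbed/short (ttS_) = 1×3 = 3; bobbed/long (ttss) = 1×1 = 1
Phenotype counts (out of 16): 9 normal/short, 3 normal/long, 3 bobbed/short, 1 bobbed/long
normal/short: 9 out of 16 → fraction 9/16
Expected count = 9/16 × 960 = 540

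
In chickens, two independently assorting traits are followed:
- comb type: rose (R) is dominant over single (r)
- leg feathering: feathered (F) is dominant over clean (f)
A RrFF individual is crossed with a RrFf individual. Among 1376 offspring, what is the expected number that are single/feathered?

Dihybrid cross RrFF × RrFf — consider each gene separately:
comb type: Rr × Rr → 1 RR, 2 Rr, 1 rr → 3 R_ : 1 rr (out of 4)
leg feathering: FF × Ff → 2 FF, 2 Ff → 4 F_ (out of 4)
Combine (counts out of 4 × 4 = 16): rose/feathered (R_F_) = 3×4 = 12; single/feathered (rrF_) = 1×4 = 4
Phenotype counts (out of 16): 12 rose/feathered, 4 single/feathered
single/feathered: 4 out of 16 → fraction 1/4
Expected count = 1/4 × 1376 = 344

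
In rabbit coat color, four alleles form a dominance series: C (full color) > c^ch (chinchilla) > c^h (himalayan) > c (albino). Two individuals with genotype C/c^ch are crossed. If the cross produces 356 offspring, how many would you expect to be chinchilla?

Cross: C/c^ch × C/c^ch
Allele dominance: C > c^ch > c^h > c
Offspring genotypes: 1 C/C, 2 C/c^ch, 1 c^ch/c^ch
Phenotype counts: 3 full color, 1 chinchilla
chinchilla: 1 out of 4 → fraction 1/4
Expected count = 1/4 × 356 = 89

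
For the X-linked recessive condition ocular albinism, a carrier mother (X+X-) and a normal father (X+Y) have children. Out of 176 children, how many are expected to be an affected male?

Cross: X+X- × X+Y
Offspring: 1 X+X+, 1 X+Y, 1 X+X-, 1 X-Y
Probability of an affected male: 1/4
Expected count = 1/4 × 176 = 44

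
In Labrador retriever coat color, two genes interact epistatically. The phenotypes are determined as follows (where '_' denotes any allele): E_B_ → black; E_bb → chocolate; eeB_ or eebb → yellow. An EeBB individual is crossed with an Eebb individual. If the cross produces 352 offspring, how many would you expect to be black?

Cross: EeBB × Eebb — consider each gene separately:
E gene: Ee × Ee → 1 EE, 2 Ee, 1 ee → 3 E_ : 1 ee (out of 4)
B gene: BB × bb → 4 Bb → 4 B_ (out of 4)
Genotype classes (out of 4 × 4 = 16): E_B_ = 3×4 = 12; eeB_ = 1×4 = 4
Apply the phenotype rules: E_B_ (12) → black; eeB_ (4) → yellow
Phenotype counts (out of 16): 12 black, 4 yellow
black: 12 out of 16 → fraction 3/4
Expected count = 3/4 × 352 = 264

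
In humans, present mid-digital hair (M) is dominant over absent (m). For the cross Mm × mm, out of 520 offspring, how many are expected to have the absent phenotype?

Punnett square for Mm × mm:
Offspring genotypes: 2 Mm, 2 mm
Total offspring: 4
Count with target: 2
Probability: 2/4 = 1/2
Expected count = 1/2 × 520 = 260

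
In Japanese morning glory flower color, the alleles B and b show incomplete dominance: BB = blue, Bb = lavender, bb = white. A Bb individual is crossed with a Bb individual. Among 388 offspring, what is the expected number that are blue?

Punnett square for Bb × Bb:
Offspring genotypes: 1 BB, 2 Bb, 1 bb
Phenotype counts: 1 blue, 2 lavender, 1 white
blue: 1 out of 4 → fraction 1/4
Expected count = 1/4 × 388 = 97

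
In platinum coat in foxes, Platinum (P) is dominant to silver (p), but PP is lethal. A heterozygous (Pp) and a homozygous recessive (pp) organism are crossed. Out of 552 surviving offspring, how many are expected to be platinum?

Cross: Pp × pp
Punnett square offspring (before lethality): 2 Pp, 2 pp
No PP offspring are produced in this cross.
platinum: 2 out of 4 → fraction 1/2
Expected count = 1/2 × 552 = 276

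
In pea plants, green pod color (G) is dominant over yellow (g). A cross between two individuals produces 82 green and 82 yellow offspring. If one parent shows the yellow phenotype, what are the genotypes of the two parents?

Observed offspring: 82 green, 82 yellow
The observed ratio simplifies to 1:1. One parent shows yellow, so its genotype must be gg. A 1:1 offspring split requires the other parent to be heterozygous (Gg).
Parent genotypes: gg × Gg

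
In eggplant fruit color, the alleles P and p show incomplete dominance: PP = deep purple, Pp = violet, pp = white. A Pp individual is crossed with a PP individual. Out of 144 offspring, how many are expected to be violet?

Punnett square for Pp × PP:
Offspring genotypes: 2 PP, 2 Pp
Phenotype counts: 2 deep purple, 2 violet
violet: 2 out of 4 → fraction 1/2
Expected count = 1/2 × 144 = 72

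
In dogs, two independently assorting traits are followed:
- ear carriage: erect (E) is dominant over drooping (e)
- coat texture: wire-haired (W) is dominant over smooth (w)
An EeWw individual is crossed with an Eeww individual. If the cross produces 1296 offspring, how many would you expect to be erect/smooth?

Dihybrid cross EeWw × Eeww — consider each gene separately:
ear carriage: Ee × Ee → 1 EE, 2 Ee, 1 ee → 3 E_ : 1 ee (out of 4)
coat texture: Ww × ww → 2 Ww, 2 ww → 2 W_ : 2 ww (out of 4)
Combine (counts out of 4 × 4 = 16): erect/wire-haired (E_W_) = 3×2 = 6; erect/smooth (E_ww) = 3×2 = 6; drooping/wire-haired (eeW_) = 1×2 = 2; drooping/smooth (eeww) = 1×2 = 2
Phenotype counts (out of 16): 6 erect/wire-haired, 6 erect/smooth, 2 drooping/wire-haired, 2 drooping/smooth
erect/smooth: 6 out of 16 → fraction 3/8
Expected count = 3/8 × 1296 = 486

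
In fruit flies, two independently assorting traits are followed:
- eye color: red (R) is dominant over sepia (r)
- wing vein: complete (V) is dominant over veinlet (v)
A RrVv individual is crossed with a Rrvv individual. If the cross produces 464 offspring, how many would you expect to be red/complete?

Dihybrid cross RrVv × Rrvv — consider each gene separately:
eye color: Rr × Rr → 1 RR, 2 Rr, 1 rr → 3 R_ : 1 rr (out of 4)
wing vein: Vv × vv → 2 Vv, 2 vv → 2 V_ : 2 vv (out of 4)
Combine (counts out of 4 × 4 = 16): red/complete (R_V_) = 3×2 = 6; red/veinlet (R_vv) = 3×2 = 6; sepia/complete (rrV_) = 1×2 = 2; sepia/veinlet (rrvv) = 1×2 = 2
Phenotype counts (out of 16): 6 red/complete, 6 red/veinlet, 2 sepia/complete, 2 sepia/veinlet
red/complete: 6 out of 16 → fraction 3/8
Expected count = 3/8 × 464 = 174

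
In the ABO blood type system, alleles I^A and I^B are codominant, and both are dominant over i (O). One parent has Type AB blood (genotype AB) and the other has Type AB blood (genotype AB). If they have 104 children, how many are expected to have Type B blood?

Cross: AB × AB
Possible offspring genotypes: 1 AA, 2 AB, 1 BB
Blood type counts: 1 Type A, 2 Type AB, 1 Type B
Probability of Type B: 1/4
Expected count = 1/4 × 104 = 26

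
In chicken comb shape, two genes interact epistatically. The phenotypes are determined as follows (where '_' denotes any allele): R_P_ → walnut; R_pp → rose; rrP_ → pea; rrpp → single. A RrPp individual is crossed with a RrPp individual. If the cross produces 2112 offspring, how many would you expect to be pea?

Cross: RrPp × RrPp — consider each gene separately:
R gene: Rr × Rr → 1 RR, 2 Rr, 1 rr → 3 R_ : 1 rr (out of 4)
P gene: Pp × Pp → 1 PP, 2 Pp, 1 pp → 3 P_ : 1 pp (out of 4)
Genotype classes (out of 4 × 4 = 16): R_P_ = 3×3 = 9; R_pp = 3×1 = 3; rrP_ = 1×3 = 3; rrpp = 1×1 = 1
Apply the phenotype rules: R_P_ (9) → walnut; R_pp (3) → rose; rrP_ (3) → pea; rrpp (1) → single
Phenotype counts (out of 16): 9 walnut, 3 rose, 3 pea, 1 single
pea: 3 out of 16 → fraction 3/16
Expected count = 3/16 × 2112 = 396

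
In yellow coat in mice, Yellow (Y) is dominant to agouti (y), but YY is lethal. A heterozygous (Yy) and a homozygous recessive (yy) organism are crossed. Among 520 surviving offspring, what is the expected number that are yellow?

Cross: Yy × yy
Punnett square offspring (before lethality): 2 Yy, 2 yy
No YY offspring are produced in this cross.
yellow: 2 out of 4 → fraction 1/2
Expected count = 1/2 × 520 = 260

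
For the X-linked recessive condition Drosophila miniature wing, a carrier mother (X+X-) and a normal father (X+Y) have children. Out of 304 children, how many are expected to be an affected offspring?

Cross: X+X- × X+Y
Offspring: 1 X+X+, 1 X+Y, 1 X+X-, 1 X-Y
Probability of an affected offspring: 1/4
Expected count = 1/4 × 304 = 76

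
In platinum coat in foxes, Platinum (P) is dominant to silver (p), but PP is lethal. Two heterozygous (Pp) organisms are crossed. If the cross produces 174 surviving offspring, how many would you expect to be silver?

Cross: Pp × Pp
Punnett square offspring (before lethality): 1 PP, 2 Pp, 1 pp
The PP genotype is lethal (embryos die); surviving offspring: 2 Pp, 1 pp
silver: 1 out of 3 → fraction 1/3
Expected count = 1/3 × 174 = 58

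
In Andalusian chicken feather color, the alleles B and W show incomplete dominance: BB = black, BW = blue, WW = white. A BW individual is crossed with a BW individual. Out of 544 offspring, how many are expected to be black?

Punnett square for BW × BW:
Offspring genotypes: 1 BB, 2 BW, 1 WW
Phenotype counts: 1 black, 2 blue, 1 white
black: 1 out of 4 → fraction 1/4
Expected count = 1/4 × 544 = 136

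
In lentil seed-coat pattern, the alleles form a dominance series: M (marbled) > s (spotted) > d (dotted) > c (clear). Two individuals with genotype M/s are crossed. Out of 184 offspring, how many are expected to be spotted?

Cross: M/s × M/s
Allele dominance: M > s > d > c
Offspring genotypes: 1 M/M, 2 M/s, 1 s/s
Phenotype counts: 3 marbled, 1 spotted
spotted: 1 out of 4 → fraction 1/4
Expected count = 1/4 × 184 = 46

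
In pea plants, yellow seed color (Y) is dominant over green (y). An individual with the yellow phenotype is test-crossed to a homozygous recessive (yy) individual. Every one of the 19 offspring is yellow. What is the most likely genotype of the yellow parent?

Test cross: ? × yy
All offspring are yellow.
If the unknown parent were heterozygous (Yy), about half of 19 offspring would be green; none are. The unknown parent is most likely homozygous dominant (YY).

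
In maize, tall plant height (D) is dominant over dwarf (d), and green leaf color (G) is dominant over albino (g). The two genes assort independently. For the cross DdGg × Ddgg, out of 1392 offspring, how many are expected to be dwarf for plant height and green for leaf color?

Dihybrid cross DdGg × Ddgg — consider each gene separately:
plant height: Dd × Dd → 1 DD, 2 Dd, 1 dd → 3 D_ : 1 dd (out of 4)
leaf color: Gg × gg → 2 Gg, 2 gg → 2 G_ : 2 gg (out of 4)
Looking for: dwarf (dd) and green (G_)
P(dwarf) = 1/4, P(green) = 2/4
P(both) = 1/4 × 2/4 = 2/16 = 1/8
Expected count = 1/8 × 1392 = 174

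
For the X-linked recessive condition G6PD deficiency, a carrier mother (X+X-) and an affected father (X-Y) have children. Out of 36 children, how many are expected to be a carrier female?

Cross: X+X- × X-Y
Offspring: 1 X+X-, 1 X+Y, 1 X-X-, 1 X-Y
Probability of a carrier female: 1/4
Expected count = 1/4 × 36 = 9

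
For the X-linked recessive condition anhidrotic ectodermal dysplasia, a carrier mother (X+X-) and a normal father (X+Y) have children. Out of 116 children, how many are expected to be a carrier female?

Cross: X+X- × X+Y
Offspring: 1 X+X+, 1 X+Y, 1 X+X-, 1 X-Y
Probability of a carrier female: 1/4
Expected count = 1/4 × 116 = 29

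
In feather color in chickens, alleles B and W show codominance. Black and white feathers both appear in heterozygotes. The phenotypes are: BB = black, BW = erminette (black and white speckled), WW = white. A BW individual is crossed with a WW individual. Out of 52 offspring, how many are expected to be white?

Punnett square for BW × WW:
Offspring genotypes: 2 BW, 2 WW
Phenotype counts: 2 erminette (black and white speckled), 2 white
white: 2 out of 4 → fraction 1/2
Expected count = 1/2 × 52 = 26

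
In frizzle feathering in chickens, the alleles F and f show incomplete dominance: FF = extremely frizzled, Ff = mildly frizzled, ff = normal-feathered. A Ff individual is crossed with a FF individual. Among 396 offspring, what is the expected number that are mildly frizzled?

Punnett square for Ff × FF:
Offspring genotypes: 2 FF, 2 Ff
Phenotype counts: 2 extremely frizzled, 2 mildly frizzled
mildly frizzled: 2 out of 4 → fraction 1/2
Expected count = 1/2 × 396 = 198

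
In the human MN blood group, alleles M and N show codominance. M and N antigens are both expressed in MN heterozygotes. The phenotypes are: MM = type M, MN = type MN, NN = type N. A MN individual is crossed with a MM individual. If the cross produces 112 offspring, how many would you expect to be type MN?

Punnett square for MN × MM:
Offspring genotypes: 2 MM, 2 MN
Phenotype counts: 2 type M, 2 type MN
type MN: 2 out of 4 → fraction 1/2
Expected count = 1/2 × 112 = 56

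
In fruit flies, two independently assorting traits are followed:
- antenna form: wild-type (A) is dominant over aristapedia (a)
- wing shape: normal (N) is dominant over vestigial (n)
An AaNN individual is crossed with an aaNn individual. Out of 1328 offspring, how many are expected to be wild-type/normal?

Dihybrid cross AaNN × aaNn — consider each gene separately:
antenna form: Aa × aa → 2 Aa, 2 aa → 2 A_ : 2 aa (out of 4)
wing shape: NN × Nn → 2 NN, 2 Nn → 4 N_ (out of 4)
Combine (counts out of 4 × 4 = 16): wild-type/normal (A_N_) = 2×4 = 8; aristapedia/normal (aaN_) = 2×4 = 8
Phenotype counts (out of 16): 8 wild-type/normal, 8 aristapedia/normal
wild-type/normal: 8 out of 16 → fraction 1/2
Expected count = 1/2 × 1328 = 664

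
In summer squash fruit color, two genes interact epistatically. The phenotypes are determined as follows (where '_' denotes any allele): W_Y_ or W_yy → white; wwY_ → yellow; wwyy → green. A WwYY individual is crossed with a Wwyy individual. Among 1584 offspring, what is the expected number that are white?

Cross: WwYY × Wwyy — consider each gene separately:
W gene: Ww × Ww → 1 WW, 2 Ww, 1 ww → 3 W_ : 1 ww (out of 4)
Y gene: YY × yy → 4 Yy → 4 Y_ (out of 4)
Genotype classes (out of 4 × 4 = 16): W_Y_ = 3×4 = 12; wwY_ = 1×4 = 4
Apply the phenotype rules: W_Y_ (12) → white; wwY_ (4) → yellow
Phenotype counts (out of 16): 12 white, 4 yellow
white: 12 out of 16 → fraction 3/4
Expected count = 3/4 × 1584 = 1188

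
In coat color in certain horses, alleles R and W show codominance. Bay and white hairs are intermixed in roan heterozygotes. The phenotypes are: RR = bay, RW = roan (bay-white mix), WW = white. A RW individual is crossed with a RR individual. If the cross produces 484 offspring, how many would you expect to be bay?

Punnett square for RW × RR:
Offspring genotypes: 2 RR, 2 RW
Phenotype counts: 2 bay, 2 roan (bay-white mix)
bay: 2 out of 4 → fraction 1/2
Expected count = 1/2 × 484 = 242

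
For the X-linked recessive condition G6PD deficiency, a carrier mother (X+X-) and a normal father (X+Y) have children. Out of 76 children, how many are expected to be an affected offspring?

Cross: X+X- × X+Y
Offspring: 1 X+X+, 1 X+Y, 1 X+X-, 1 X-Y
Probability of an affected offspring: 1/4
Expected count = 1/4 × 76 = 19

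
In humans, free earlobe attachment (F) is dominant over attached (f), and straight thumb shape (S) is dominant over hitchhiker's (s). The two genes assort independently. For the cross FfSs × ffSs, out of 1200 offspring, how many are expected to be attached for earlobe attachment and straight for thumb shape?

Dihybrid cross FfSs × ffSs — consider each gene separately:
earlobe attachment: Ff × ff → 2 Ff, 2 ff → 2 F_ : 2 ff (out of 4)
thumb shape: Ss × Ss → 1 SS, 2 Ss, 1 ss → 3 S_ : 1 ss (out of 4)
Looking for: attached (ff) and straight (S_)
P(attached) = 2/4, P(straight) = 3/4
P(both) = 2/4 × 3/4 = 6/16 = 3/8
Expected count = 3/8 × 1200 = 450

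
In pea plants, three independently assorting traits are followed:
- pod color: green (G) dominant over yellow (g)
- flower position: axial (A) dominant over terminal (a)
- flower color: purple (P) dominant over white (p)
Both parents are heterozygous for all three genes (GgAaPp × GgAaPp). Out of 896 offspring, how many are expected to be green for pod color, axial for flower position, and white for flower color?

Trihybrid cross: GgAaPp × GgAaPp
Each trait segregates independently with a 3:1 phenotypic ratio, so each gene contributes 3/4 (dominant) or 1/4 (recessive).
Target: green (pod color), axial (flower position), white (flower color)
Probability = product of independent per-trait probabilities
= 3/4 × 3/4 × 1/4 = 9/64
Expected count = 9/64 × 896 = 126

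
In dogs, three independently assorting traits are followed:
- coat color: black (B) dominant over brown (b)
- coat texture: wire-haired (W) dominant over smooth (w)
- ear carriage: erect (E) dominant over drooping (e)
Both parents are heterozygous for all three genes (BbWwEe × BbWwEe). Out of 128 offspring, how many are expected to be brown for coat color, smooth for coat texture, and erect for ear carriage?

Trihybrid cross: BbWwEe × BbWwEe
Each trait segregates independently with a 3:1 phenotypic ratio, so each gene contributes 3/4 (dominant) or 1/4 (recessive).
Target: brown (coat color), smooth (coat texture), erect (ear carriage)
Probability = product of independent per-trait probabilities
= 1/4 × 1/4 × 3/4 = 3/64
Expected count = 3/64 × 128 = 6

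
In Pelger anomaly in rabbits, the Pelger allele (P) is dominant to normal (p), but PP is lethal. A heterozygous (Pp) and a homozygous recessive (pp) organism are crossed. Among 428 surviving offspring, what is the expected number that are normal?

Cross: Pp × pp
Punnett square offspring (before lethality): 2 Pp, 2 pp
No PP offspring are produced in this cross.
normal: 2 out of 4 → fraction 1/2
Expected count = 1/2 × 428 = 214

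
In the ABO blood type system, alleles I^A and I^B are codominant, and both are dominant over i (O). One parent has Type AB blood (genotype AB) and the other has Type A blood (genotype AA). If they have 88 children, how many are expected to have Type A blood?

Cross: AB × AA
Possible offspring genotypes: 2 AA, 2 AB
Blood type counts: 2 Type A, 2 Type AB
Probability of Type A: 2/4 = 1/2
Expected count = 1/2 × 88 = 44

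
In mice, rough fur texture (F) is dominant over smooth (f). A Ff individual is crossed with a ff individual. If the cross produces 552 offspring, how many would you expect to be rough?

Punnett square for Ff × ff:
Offspring genotypes: 2 Ff, 2 ff
rough: 2, smooth: 2
rough: 2 out of 4 → fraction 1/2
Expected count = 1/2 × 552 = 276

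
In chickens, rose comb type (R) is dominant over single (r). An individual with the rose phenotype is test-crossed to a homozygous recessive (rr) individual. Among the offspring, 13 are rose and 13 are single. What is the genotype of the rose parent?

Test cross: ? × rr
Offspring: 13 rose, 13 single — approximately 1:1.
A 1:1 ratio in a test cross indicates the unknown parent is heterozygous (Rr).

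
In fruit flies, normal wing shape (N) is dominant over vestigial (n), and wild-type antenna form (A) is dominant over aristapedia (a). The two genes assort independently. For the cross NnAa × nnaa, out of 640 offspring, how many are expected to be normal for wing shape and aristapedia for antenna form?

Dihybrid cross NnAa × nnaa — consider each gene separately:
wing shape: Nn × nn → 2 Nn, 2 nn → 2 N_ : 2 nn (out of 4)
antenna form: Aa × aa → 2 Aa, 2 aa → 2 A_ : 2 aa (out of 4)
Looking for: normal (N_) and aristapedia (aa)
P(normal) = 2/4, P(aristapedia) = 2/4
P(both) = 2/4 × 2/4 = 4/16 = 1/4
Expected count = 1/4 × 640 = 160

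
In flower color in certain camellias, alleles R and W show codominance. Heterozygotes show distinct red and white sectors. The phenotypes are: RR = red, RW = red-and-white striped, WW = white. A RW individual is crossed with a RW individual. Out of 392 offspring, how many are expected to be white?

Punnett square for RW × RW:
Offspring genotypes: 1 RR, 2 RW, 1 WW
Phenotype counts: 1 red, 2 red-and-white striped, 1 white
white: 1 out of 4 → fraction 1/4
Expected count = 1/4 × 392 = 98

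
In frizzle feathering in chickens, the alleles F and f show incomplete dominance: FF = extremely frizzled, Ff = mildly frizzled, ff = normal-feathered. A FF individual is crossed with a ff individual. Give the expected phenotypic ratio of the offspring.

Punnett square for FF × ff:
Offspring genotypes: 4 Ff
Phenotype counts: 4 mildly frizzled
Ratio: all mildly frizzled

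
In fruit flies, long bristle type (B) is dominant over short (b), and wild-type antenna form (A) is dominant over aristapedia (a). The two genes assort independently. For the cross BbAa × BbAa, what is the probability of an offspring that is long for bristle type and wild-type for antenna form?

Dihybrid cross BbAa × BbAa — consider each gene separately:
bristle type: Bb × Bb → 1 BB, 2 Bb, 1 bb → 3 B_ : 1 bb (out of 4)
antenna form: Aa × Aa → 1 AA, 2 Aa, 1 aa → 3 A_ : 1 aa (out of 4)
Looking for: long (B_) and wild-type (A_)
P(long) = 3/4, P(wild-type) = 3/4
P(both) = 3/4 × 3/4 = 9/16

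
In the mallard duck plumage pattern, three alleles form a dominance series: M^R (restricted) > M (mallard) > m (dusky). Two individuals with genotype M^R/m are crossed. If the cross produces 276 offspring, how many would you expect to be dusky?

Cross: M^R/m × M^R/m
Allele dominance: M^R > M > m
Offspring genotypes: 1 M^R/M^R, 2 M^R/m, 1 m/m
Phenotype counts: 3 restricted, 1 dusky
dusky: 1 out of 4 → fraction 1/4
Expected count = 1/4 × 276 = 69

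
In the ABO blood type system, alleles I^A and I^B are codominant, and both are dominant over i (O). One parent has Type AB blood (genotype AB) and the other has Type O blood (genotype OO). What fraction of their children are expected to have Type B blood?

Cross: AB × OO
Possible offspring genotypes: 2 AO, 2 BO
Blood type counts: 2 Type A, 2 Type B
Probability of Type B: 2/4 = 1/2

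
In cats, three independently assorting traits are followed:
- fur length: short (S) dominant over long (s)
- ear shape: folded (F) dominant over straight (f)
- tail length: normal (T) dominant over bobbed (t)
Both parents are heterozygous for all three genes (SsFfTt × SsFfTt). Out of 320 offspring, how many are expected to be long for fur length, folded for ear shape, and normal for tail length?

Trihybrid cross: SsFfTt × SsFfTt
Each trait segregates independently with a 3:1 phenotypic ratio, so each gene contributes 3/4 (dominant) or 1/4 (recessive).
Target: long (fur length), folded (ear shape), normal (tail length)
Probability = product of independent per-trait probabilities
= 1/4 × 3/4 × 3/4 = 9/64
Expected count = 9/64 × 320 = 45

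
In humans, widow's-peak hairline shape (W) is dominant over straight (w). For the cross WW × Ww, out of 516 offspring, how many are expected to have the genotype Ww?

Punnett square for WW × Ww:
Offspring genotypes: 2 WW, 2 Ww
Total offspring: 4
Count with target: 2
Probability: 2/4 = 1/2
Expected count = 1/2 × 516 = 258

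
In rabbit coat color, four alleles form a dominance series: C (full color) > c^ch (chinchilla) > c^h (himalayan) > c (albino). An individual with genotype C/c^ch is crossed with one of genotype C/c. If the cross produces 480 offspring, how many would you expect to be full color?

Cross: C/c^ch × C/c
Allele dominance: C > c^ch > c^h > c
Offspring genotypes: 1 C/C, 1 C/c, 1 C/c^ch, 1 c^ch/c
Phenotype counts: 3 full color, 1 chinchilla
full color: 3 out of 4 → fraction 3/4
Expected count = 3/4 × 480 = 360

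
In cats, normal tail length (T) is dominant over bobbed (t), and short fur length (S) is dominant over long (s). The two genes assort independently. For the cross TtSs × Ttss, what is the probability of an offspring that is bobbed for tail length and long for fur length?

Dihybrid cross TtSs × Ttss — consider each gene separately:
tail length: Tt × Tt → 1 TT, 2 Tt, 1 tt → 3 T_ : 1 tt (out of 4)
fur length: Ss × ss → 2 Ss, 2 ss → 2 S_ : 2 ss (out of 4)
Looking for: bobbed (tt) and long (ss)
P(bobbed) = 1/4, P(long) = 2/4
P(both) = 1/4 × 2/4 = 2/16 = 1/8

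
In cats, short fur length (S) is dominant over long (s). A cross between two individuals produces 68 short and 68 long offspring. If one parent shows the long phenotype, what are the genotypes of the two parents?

Observed offspring: 68 short, 68 long
The observed ratio simplifies to 1:1. One parent shows long, so its genotype must be ss. A 1:1 offspring split requires the other parent to be heterozygous (Ss).
Parent genotypes: ss × Ss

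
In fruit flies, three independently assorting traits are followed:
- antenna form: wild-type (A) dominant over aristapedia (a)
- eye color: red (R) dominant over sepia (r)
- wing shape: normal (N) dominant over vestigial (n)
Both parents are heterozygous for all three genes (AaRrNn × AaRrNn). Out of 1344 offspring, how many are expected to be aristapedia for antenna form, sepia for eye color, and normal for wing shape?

Trihybrid cross: AaRrNn × AaRrNn
Each trait segregates independently with a 3:1 phenotypic ratio, so each gene contributes 3/4 (dominant) or 1/4 (recessive).
Target: aristapedia (antenna form), sepia (eye color), normal (wing shape)
Probability = product of independent per-trait probabilities
= 1/4 × 1/4 × 3/4 = 3/64
Expected count = 3/64 × 1344 = 63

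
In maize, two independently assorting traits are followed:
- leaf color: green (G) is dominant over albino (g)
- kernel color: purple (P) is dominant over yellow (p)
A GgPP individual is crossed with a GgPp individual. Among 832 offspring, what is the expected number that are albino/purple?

Dihybrid cross GgPP × GgPp — consider each gene separately:
leaf color: Gg × Gg → 1 GG, 2 Gg, 1 gg → 3 G_ : 1 gg (out of 4)
kernel color: PP × Pp → 2 PP, 2 Pp → 4 P_ (out of 4)
Combine (counts out of 4 × 4 = 16): green/purple (G_P_) = 3×4 = 12; albino/purple (ggP_) = 1×4 = 4
Phenotype counts (out of 16): 12 green/purple, 4 albino/purple
albino/purple: 4 out of 16 → fraction 1/4
Expected count = 1/4 × 832 = 208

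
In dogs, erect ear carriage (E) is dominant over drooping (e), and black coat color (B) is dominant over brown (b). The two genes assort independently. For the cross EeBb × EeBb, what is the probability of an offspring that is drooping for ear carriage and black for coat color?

Dihybrid cross EeBb × EeBb — consider each gene separately:
ear carriage: Ee × Ee → 1 EE, 2 Ee, 1 ee → 3 E_ : 1 ee (out of 4)
coat color: Bb × Bb → 1 BB, 2 Bb, 1 bb → 3 B_ : 1 bb (out of 4)
Looking for: drooping (ee) and black (B_)
P(drooping) = 1/4, P(black) = 3/4
P(both) = 1/4 × 3/4 = 3/16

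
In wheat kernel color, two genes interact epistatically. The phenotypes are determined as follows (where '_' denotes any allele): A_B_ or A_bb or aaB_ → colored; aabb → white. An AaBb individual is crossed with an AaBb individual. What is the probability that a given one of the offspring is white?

Cross: AaBb × AaBb — consider each gene separately:
A gene: Aa × Aa → 1 AA, 2 Aa, 1 aa → 3 A_ : 1 aa (out of 4)
B gene: Bb × Bb → 1 BB, 2 Bb, 1 bb → 3 B_ : 1 bb (out of 4)
Genotype classes (out of 4 × 4 = 16): A_B_ = 3×3 = 9; A_bb = 3×1 = 3; aaB_ = 1×3 = 3; aabb = 1×1 = 1
Apply the phenotype rules: A_B_ (9) + A_bb (3) + aaB_ (3) → colored; aabb (1) → white
Phenotype counts (out of 16): 15 colored, 1 white
white: 1 out of 16
Probability: 1/16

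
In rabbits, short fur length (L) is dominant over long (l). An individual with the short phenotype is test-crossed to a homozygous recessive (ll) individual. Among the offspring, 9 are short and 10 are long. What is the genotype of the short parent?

Test cross: ? × ll
Offspring: 9 short, 10 long — approximately 1:1.
A 1:1 ratio in a test cross indicates the unknown parent is heterozygous (Ll).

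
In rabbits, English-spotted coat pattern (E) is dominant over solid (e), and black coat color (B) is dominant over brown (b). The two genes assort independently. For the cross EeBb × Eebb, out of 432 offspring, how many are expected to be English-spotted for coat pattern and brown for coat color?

Dihybrid cross EeBb × Eebb — consider each gene separately:
coat pattern: Ee × Ee → 1 EE, 2 Ee, 1 ee → 3 E_ : 1 ee (out of 4)
coat color: Bb × bb → 2 Bb, 2 bb → 2 B_ : 2 bb (out of 4)
Looking for: English-spotted (E_) and brown (bb)
P(English-spotted) = 3/4, P(brown) = 2/4
P(both) = 3/4 × 2/4 = 6/16 = 3/8
Expected count = 3/8 × 432 = 162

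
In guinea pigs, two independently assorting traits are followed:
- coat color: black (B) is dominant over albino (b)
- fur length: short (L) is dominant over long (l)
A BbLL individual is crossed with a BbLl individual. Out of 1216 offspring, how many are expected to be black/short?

Dihybrid cross BbLL × BbLl — consider each gene separately:
coat color: Bb × Bb → 1 BB, 2 Bb, 1 bb → 3 B_ : 1 bb (out of 4)
fur length: LL × Ll → 2 LL, 2 Ll → 4 L_ (out of 4)
Combine (counts out of 4 × 4 = 16): black/short (B_L_) = 3×4 = 12; albino/short (bbL_) = 1×4 = 4
Phenotype counts (out of 16): 12 black/short, 4 albino/short
black/short: 12 out of 16 → fraction 3/4
Expected count = 3/4 × 1216 = 912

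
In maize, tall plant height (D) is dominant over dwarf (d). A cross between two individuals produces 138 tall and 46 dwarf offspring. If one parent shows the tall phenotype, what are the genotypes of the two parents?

Observed offspring: 138 tall, 46 dwarf
The observed ratio simplifies to 3:1. Dwarf (dd) offspring appear, so each parent must contribute one d allele. The parent stated to show tall carries D, so it is Dd. The other parent is then either Dd or dd: Dd × dd would give a 1:1 split, whereas Dd × Dd gives 3:1 — matching the data. So both parents are heterozygous (Dd × Dd).
Parent genotypes: Dd × Dd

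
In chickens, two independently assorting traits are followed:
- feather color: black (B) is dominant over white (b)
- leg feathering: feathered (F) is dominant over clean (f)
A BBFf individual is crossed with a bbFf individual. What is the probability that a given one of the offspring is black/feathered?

Dihybrid cross BBFf × bbFf — consider each gene separately:
feather color: BB × bb → 4 Bb → 4 B_ (out of 4)
leg feathering: Ff × Ff → 1 FF, 2 Ff, 1 ff → 3 F_ : 1 ff (out of 4)
Combine (counts out of 4 × 4 = 16): black/feathered (B_F_) = 4×3 = 12; black/clean (B_ff) = 4×1 = 4
Phenotype counts (out of 16): 12 black/feathered, 4 black/clean
black/feathered: 12 out of 16
Probability: 12/16 = 3/4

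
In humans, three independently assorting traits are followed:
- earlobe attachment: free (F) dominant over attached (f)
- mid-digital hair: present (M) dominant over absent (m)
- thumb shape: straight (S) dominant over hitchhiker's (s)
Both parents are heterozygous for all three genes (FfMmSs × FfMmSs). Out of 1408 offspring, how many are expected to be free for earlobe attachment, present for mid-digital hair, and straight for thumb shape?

Trihybrid cross: FfMmSs × FfMmSs
Each trait segregates independently with a 3:1 phenotypic ratio, so each gene contributes 3/4 (dominant) or 1/4 (recessive).
Target: free (earlobe attachment), present (mid-digital hair), straight (thumb shape)
Probability = product of independent per-trait probabilities
= 3/4 × 3/4 × 3/4 = 27/64
Expected count = 27/64 × 1408 = 594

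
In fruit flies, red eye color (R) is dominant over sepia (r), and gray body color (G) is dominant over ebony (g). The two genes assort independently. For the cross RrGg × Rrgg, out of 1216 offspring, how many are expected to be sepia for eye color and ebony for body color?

Dihybrid cross RrGg × Rrgg — consider each gene separately:
eye color: Rr × Rr → 1 RR, 2 Rr, 1 rr → 3 R_ : 1 rr (out of 4)
body color: Gg × gg → 2 Gg, 2 gg → 2 G_ : 2 gg (out of 4)
Looking for: sepia (rr) and ebony (gg)
P(sepia) = 1/4, P(ebony) = 2/4
P(both) = 1/4 × 2/4 = 2/16 = 1/8
Expected count = 1/8 × 1216 = 152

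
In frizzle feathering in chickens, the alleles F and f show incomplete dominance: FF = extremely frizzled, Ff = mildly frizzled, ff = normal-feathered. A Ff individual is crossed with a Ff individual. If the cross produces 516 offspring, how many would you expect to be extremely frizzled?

Punnett square for Ff × Ff:
Offspring genotypes: 1 FF, 2 Ff, 1 ff
Phenotype counts: 1 extremely frizzled, 2 mildly frizzled, 1 normal-feathered
extremely frizzled: 1 out of 4 → fraction 1/4
Expected count = 1/4 × 516 = 129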